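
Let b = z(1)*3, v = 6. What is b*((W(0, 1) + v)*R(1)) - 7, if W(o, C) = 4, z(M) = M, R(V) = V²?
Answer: 23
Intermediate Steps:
b = 3 (b = 1*3 = 3)
b*((W(0, 1) + v)*R(1)) - 7 = 3*((4 + 6)*1²) - 7 = 3*(10*1) - 7 = 3*10 - 7 = 30 - 7 = 23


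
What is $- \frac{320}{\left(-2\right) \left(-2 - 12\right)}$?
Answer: $- \frac{80}{7} \approx -11.429$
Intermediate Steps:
$- \frac{320}{\left(-2\right) \left(-2 - 12\right)} = - \frac{320}{\left(-2\right) \left(-14\right)} = - \frac{320}{28} = \left(-320\right) \frac{1}{28} = - \frac{80}{7}$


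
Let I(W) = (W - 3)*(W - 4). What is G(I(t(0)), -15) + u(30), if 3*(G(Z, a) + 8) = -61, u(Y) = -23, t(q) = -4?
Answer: -154/3 ≈ -51.333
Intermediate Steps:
I(W) = (-4 + W)*(-3 + W) (I(W) = (-3 + W)*(-4 + W) = (-4 + W)*(-3 + W))
G(Z, a) = -85/3 (G(Z, a) = -8 + (1/3)*(-61) = -8 - 61/3 = -85/3)
G(I(t(0)), -15) + u(30) = -85/3 - 23 = -154/3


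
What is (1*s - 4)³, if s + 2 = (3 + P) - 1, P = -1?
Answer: -125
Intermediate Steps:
s = -1 (s = -2 + ((3 - 1) - 1) = -2 + (2 - 1) = -2 + 1 = -1)
(1*s - 4)³ = (1*(-1) - 4)³ = (-1 - 4)³ = (-5)³ = -125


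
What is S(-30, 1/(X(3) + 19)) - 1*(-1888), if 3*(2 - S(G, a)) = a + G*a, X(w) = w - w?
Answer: 107759/57 ≈ 1890.5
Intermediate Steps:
X(w) = 0
S(G, a) = 2 - a/3 - G*a/3 (S(G, a) = 2 - (a + G*a)/3 = 2 + (-a/3 - G*a/3) = 2 - a/3 - G*a/3)
S(-30, 1/(X(3) + 19)) - 1*(-1888) = (2 - 1/(3*(0 + 19)) - ⅓*(-30)/(0 + 19)) - 1*(-1888) = (2 - ⅓/19 - ⅓*(-30)/19) + 1888 = (2 - ⅓*1/19 - ⅓*(-30)*1/19) + 1888 = (2 - 1/57 + 10/19) + 1888 = 143/57 + 1888 = 107759/57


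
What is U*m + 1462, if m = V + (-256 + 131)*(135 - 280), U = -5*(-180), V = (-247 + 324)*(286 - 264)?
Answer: 17838562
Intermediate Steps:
V = 1694 (V = 77*22 = 1694)
U = 900
m = 19819 (m = 1694 + (-256 + 131)*(135 - 280) = 1694 - 125*(-145) = 1694 + 18125 = 19819)
U*m + 1462 = 900*19819 + 1462 = 17837100 + 1462 = 17838562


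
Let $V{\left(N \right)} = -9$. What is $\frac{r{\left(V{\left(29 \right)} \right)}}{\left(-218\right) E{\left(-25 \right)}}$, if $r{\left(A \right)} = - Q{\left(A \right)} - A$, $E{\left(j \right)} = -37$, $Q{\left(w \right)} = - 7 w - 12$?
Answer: $- \frac{21}{4033} \approx -0.005207$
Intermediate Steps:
$Q{\left(w \right)} = -12 - 7 w$
$r{\left(A \right)} = 12 + 6 A$ ($r{\left(A \right)} = - (-12 - 7 A) - A = \left(12 + 7 A\right) - A = 12 + 6 A$)
$\frac{r{\left(V{\left(29 \right)} \right)}}{\left(-218\right) E{\left(-25 \right)}} = \frac{12 + 6 \left(-9\right)}{\left(-218\right) \left(-37\right)} = \frac{12 - 54}{8066} = \left(-42\right) \frac{1}{8066} = - \frac{21}{4033}$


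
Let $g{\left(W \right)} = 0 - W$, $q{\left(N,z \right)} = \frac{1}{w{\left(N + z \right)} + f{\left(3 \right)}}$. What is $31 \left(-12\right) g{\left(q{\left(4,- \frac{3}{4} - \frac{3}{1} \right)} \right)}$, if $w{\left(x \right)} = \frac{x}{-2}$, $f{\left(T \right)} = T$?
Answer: $\frac{2976}{23} \approx 129.39$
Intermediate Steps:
$w{\left(x \right)} = - \frac{x}{2}$ ($w{\left(x \right)} = x \left(- \frac{1}{2}\right) = - \frac{x}{2}$)
$q{\left(N,z \right)} = \frac{1}{3 - \frac{N}{2} - \frac{z}{2}}$ ($q{\left(N,z \right)} = \frac{1}{- \frac{N + z}{2} + 3} = \frac{1}{\left(- \frac{N}{2} - \frac{z}{2}\right) + 3} = \frac{1}{3 - \frac{N}{2} - \frac{z}{2}}$)
$g{\left(W \right)} = - W$
$31 \left(-12\right) g{\left(q{\left(4,- \frac{3}{4} - \frac{3}{1} \right)} \right)} = 31 \left(-12\right) \left(- \frac{-2}{-6 + 4 - \left(3 + \frac{3}{4}\right)}\right) = - 372 \left(- \frac{-2}{-6 + 4 - \frac{15}{4}}\right) = - 372 \left(- \frac{-2}{- \frac{23}{4}}\right) = - 372 \left(- \frac{\left(-2\right) \left(-4\right)}{23}\right) = - 372 \left(\left(-1\right) \frac{8}{23}\right) = \left(-372\right) \left(- \frac{8}{23}\right) = \frac{2976}{23}$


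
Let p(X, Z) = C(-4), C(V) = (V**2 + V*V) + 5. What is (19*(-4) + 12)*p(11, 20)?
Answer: -2368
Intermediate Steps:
C(V) = 5 + 2*V**2 (C(V) = (V**2 + V**2) + 5 = 2*V**2 + 5 = 5 + 2*V**2)
p(X, Z) = 37 (p(X, Z) = 5 + 2*(-4)**2 = 5 + 2*16 = 5 + 32 = 37)
(19*(-4) + 12)*p(11, 20) = (19*(-4) + 12)*37 = (-76 + 12)*37 = -64*37 = -2368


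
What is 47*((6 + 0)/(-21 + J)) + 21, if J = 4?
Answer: 75/17 ≈ 4.4118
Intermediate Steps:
47*((6 + 0)/(-21 + J)) + 21 = 47*((6 + 0)/(-21 + 4)) + 21 = 47*(6/(-17)) + 21 = 47*(6*(-1/17)) + 21 = 47*(-6/17) + 21 = -282/17 + 21 = 75/17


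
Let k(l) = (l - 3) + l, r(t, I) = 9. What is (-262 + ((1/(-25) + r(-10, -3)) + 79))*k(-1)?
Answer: 4351/5 ≈ 870.20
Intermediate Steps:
k(l) = -3 + 2*l (k(l) = (-3 + l) + l = -3 + 2*l)
(-262 + ((1/(-25) + r(-10, -3)) + 79))*k(-1) = (-262 + ((1/(-25) + 9) + 79))*(-3 + 2*(-1)) = (-262 + ((-1/25 + 9) + 79))*(-3 - 2) = (-262 + (224/25 + 79))*(-5) = (-262 + 2199/25)*(-5) = -4351/25*(-5) = 4351/5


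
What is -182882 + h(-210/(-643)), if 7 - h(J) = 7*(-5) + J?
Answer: -117566330/643 ≈ -1.8284e+5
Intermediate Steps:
h(J) = 42 - J (h(J) = 7 - (7*(-5) + J) = 7 - (-35 + J) = 7 + (35 - J) = 42 - J)
-182882 + h(-210/(-643)) = -182882 + (42 - (-210)/(-643)) = -182882 + (42 - (-210)*(-1)/643) = -182882 + (42 - 1*210/643) = -182882 + (42 - 210/643) = -182882 + 26796/643 = -117566330/643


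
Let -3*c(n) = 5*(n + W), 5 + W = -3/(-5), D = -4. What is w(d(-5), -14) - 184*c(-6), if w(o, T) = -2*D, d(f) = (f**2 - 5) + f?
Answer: -9544/3 ≈ -3181.3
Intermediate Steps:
W = -22/5 (W = -5 - 3/(-5) = -5 - 3*(-1/5) = -5 + 3/5 = -22/5 ≈ -4.4000)
d(f) = -5 + f + f**2 (d(f) = (-5 + f**2) + f = -5 + f + f**2)
c(n) = 22/3 - 5*n/3 (c(n) = -5*(n - 22/5)/3 = -5*(-22/5 + n)/3 = -(-22 + 5*n)/3 = 22/3 - 5*n/3)
w(o, T) = 8 (w(o, T) = -2*(-4) = 8)
w(d(-5), -14) - 184*c(-6) = 8 - 184*(22/3 - 5/3*(-6)) = 8 - 184*(22/3 + 10) = 8 - 184*52/3 = 8 - 9568/3 = -9544/3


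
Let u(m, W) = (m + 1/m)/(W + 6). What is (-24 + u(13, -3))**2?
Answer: 586756/1521 ≈ 385.77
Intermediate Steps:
u(m, W) = (m + 1/m)/(6 + W)
(-24 + u(13, -3))**2 = (-24 + (1 + 13**2)/(13*(6 - 3)))**2 = (-24 + (1/13)*(1 + 169)/3)**2 = (-24 + (1/13)*(1/3)*170)**2 = (-24 + 170/39)**2 = (-766/39)**2 = 586756/1521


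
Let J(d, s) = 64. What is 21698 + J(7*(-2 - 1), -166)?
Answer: 21762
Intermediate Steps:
21698 + J(7*(-2 - 1), -166) = 21698 + 64 = 21762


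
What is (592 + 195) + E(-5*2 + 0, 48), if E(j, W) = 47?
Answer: 834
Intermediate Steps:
(592 + 195) + E(-5*2 + 0, 48) = (592 + 195) + 47 = 787 + 47 = 834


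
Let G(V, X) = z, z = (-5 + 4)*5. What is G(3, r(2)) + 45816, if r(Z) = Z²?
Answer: 45811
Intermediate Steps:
z = -5 (z = -1*5 = -5)
G(V, X) = -5
G(3, r(2)) + 45816 = -5 + 45816 = 45811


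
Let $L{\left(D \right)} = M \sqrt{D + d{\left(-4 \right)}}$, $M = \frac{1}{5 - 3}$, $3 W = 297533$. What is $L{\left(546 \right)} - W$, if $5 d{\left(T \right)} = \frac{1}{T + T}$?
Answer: $- \frac{297533}{3} + \frac{\sqrt{218390}}{40} \approx -99166.0$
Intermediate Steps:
$W = \frac{297533}{3}$ ($W = \frac{1}{3} \cdot 297533 = \frac{297533}{3} \approx 99178.0$)
$d{\left(T \right)} = \frac{1}{10 T}$ ($d{\left(T \right)} = \frac{1}{5 \left(T + T\right)} = \frac{1}{5 \cdot 2 T} = \frac{\frac{1}{2} \frac{1}{T}}{5} = \frac{1}{10 T}$)
$M = \frac{1}{2} \approx 0.5$
$L{\left(D \right)} = \frac{\sqrt{- \frac{1}{40} + D}}{2}$ ($L{\left(D \right)} = \frac{\sqrt{D + \frac{1}{10 \left(-4\right)}}}{2} = \frac{\sqrt{D + \frac{1}{10} \left(- \frac{1}{4}\right)}}{2} = \frac{\sqrt{D - \frac{1}{40}}}{2} = \frac{\sqrt{- \frac{1}{40} + D}}{2}$)
$L{\left(546 \right)} - W = \frac{\sqrt{-10 + 400 \cdot 546}}{40} - \frac{297533}{3} = \frac{\sqrt{-10 + 218400}}{40} - \frac{297533}{3} = \frac{\sqrt{218390}}{40} - \frac{297533}{3} = - \frac{297533}{3} + \frac{\sqrt{218390}}{40}$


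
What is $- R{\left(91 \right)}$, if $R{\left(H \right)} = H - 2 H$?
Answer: $91$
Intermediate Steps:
$R{\left(H \right)} = - H$
$- R{\left(91 \right)} = - \left(-1\right) 91 = \left(-1\right) \left(-91\right) = 91$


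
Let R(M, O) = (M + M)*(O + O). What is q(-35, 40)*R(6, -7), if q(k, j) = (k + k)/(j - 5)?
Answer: 336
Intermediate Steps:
q(k, j) = 2*k/(-5 + j) (q(k, j) = (2*k)/(-5 + j) = 2*k/(-5 + j))
R(M, O) = 4*M*O (R(M, O) = (2*M)*(2*O) = 4*M*O)
q(-35, 40)*R(6, -7) = (2*(-35)/(-5 + 40))*(4*6*(-7)) = (2*(-35)/35)*(-168) = (2*(-35)*(1/35))*(-168) = -2*(-168) = 336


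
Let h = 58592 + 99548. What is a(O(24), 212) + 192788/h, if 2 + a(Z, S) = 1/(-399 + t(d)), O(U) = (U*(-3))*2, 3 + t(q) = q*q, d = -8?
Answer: -10474609/13362830 ≈ -0.78386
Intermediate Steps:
h = 158140
t(q) = -3 + q**2 (t(q) = -3 + q*q = -3 + q**2)
O(U) = -6*U (O(U) = -3*U*2 = -6*U)
a(Z, S) = -677/338 (a(Z, S) = -2 + 1/(-399 + (-3 + (-8)**2)) = -2 + 1/(-399 + (-3 + 64)) = -2 + 1/(-399 + 61) = -2 + 1/(-338) = -2 - 1/338 = -677/338)
a(O(24), 212) + 192788/h = -677/338 + 192788/158140 = -677/338 + 192788*(1/158140) = -677/338 + 48197/39535 = -10474609/13362830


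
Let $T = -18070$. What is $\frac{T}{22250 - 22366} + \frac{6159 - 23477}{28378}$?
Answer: $\frac{18242199}{117566} \approx 155.17$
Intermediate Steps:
$\frac{T}{22250 - 22366} + \frac{6159 - 23477}{28378} = - \frac{18070}{22250 - 22366} + \frac{6159 - 23477}{28378} = - \frac{18070}{-116} + \left(6159 - 23477\right) \frac{1}{28378} = \left(-18070\right) \left(- \frac{1}{116}\right) - \frac{1237}{2027} = \frac{9035}{58} - \frac{1237}{2027} = \frac{18242199}{117566}$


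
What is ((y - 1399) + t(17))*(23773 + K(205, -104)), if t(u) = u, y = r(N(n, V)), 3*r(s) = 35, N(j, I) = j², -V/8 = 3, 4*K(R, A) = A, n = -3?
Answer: -97623917/3 ≈ -3.2541e+7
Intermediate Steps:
K(R, A) = A/4
V = -24 (V = -8*3 = -24)
r(s) = 35/3 (r(s) = (⅓)*35 = 35/3)
y = 35/3 ≈ 11.667
((y - 1399) + t(17))*(23773 + K(205, -104)) = ((35/3 - 1399) + 17)*(23773 + (¼)*(-104)) = (-4162/3 + 17)*(23773 - 26) = -4111/3*23747 = -97623917/3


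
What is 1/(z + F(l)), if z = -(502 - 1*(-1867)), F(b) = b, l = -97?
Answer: -1/2466 ≈ -0.00040552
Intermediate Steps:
z = -2369 (z = -(502 + 1867) = -1*2369 = -2369)
1/(z + F(l)) = 1/(-2369 - 97) = 1/(-2466) = -1/2466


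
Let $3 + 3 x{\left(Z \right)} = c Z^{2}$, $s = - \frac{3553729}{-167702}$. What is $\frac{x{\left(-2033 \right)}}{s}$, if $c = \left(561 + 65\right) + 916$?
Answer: $\frac{356267427651990}{3553729} \approx 1.0025 \cdot 10^{8}$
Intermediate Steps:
$c = 1542$ ($c = 626 + 916 = 1542$)
$s = \frac{3553729}{167702}$ ($s = \left(-3553729\right) \left(- \frac{1}{167702}\right) = \frac{3553729}{167702} \approx 21.191$)
$x{\left(Z \right)} = -1 + 514 Z^{2}$ ($x{\left(Z \right)} = -1 + \frac{1542 Z^{2}}{3} = -1 + 514 Z^{2}$)
$\frac{x{\left(-2033 \right)}}{s} = \frac{-1 + 514 \left(-2033\right)^{2}}{\frac{3553729}{167702}} = \left(-1 + 514 \cdot 4133089\right) \frac{167702}{3553729} = \left(-1 + 2124407746\right) \frac{167702}{3553729} = 2124407745 \cdot \frac{167702}{3553729} = \frac{356267427651990}{3553729}$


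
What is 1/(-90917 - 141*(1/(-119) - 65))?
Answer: -119/9728347 ≈ -1.2232e-5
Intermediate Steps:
1/(-90917 - 141*(1/(-119) - 65)) = 1/(-90917 - 141*(-1/119 - 65)) = 1/(-90917 - 141*(-7736/119)) = 1/(-90917 + 1090776/119) = 1/(-9728347/119) = -119/9728347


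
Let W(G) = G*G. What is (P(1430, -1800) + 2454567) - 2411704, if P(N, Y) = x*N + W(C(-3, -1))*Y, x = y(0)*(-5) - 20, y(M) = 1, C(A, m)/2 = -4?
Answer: -108087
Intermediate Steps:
C(A, m) = -8 (C(A, m) = 2*(-4) = -8)
W(G) = G²
x = -25 (x = 1*(-5) - 20 = -5 - 20 = -25)
P(N, Y) = -25*N + 64*Y (P(N, Y) = -25*N + (-8)²*Y = -25*N + 64*Y)
(P(1430, -1800) + 2454567) - 2411704 = ((-25*1430 + 64*(-1800)) + 2454567) - 2411704 = ((-35750 - 115200) + 2454567) - 2411704 = (-150950 + 2454567) - 2411704 = 2303617 - 2411704 = -108087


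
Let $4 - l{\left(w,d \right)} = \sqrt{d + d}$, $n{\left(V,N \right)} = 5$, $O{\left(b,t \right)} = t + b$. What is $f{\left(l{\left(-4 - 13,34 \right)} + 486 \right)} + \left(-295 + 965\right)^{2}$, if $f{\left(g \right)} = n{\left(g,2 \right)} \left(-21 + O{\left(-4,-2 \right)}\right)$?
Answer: $448765$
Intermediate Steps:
$O{\left(b,t \right)} = b + t$
$l{\left(w,d \right)} = 4 - \sqrt{2} \sqrt{d}$ ($l{\left(w,d \right)} = 4 - \sqrt{d + d} = 4 - \sqrt{2 d} = 4 - \sqrt{2} \sqrt{d}$)
$f{\left(g \right)} = -135$ ($f{\left(g \right)} = 5 \left(-21 - 6\right) = 5 \left(-27\right) = -135$)
$f{\left(l{\left(-4 - 13,34 \right)} + 486 \right)} + \left(-295 + 965\right)^{2} = -135 + \left(-295 + 965\right)^{2} = -135 + 670^{2} = -135 + 448900 = 448765$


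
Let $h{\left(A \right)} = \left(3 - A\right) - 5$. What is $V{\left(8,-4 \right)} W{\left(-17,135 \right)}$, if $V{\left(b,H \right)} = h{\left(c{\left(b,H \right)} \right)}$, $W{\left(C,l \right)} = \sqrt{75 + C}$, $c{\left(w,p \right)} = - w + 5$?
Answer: $\sqrt{58} \approx 7.6158$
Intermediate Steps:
$c{\left(w,p \right)} = 5 - w$
$h{\left(A \right)} = -2 - A$ ($h{\left(A \right)} = \left(3 - A\right) - 5 = -2 - A$)
$V{\left(b,H \right)} = -7 + b$ ($V{\left(b,H \right)} = -2 - \left(5 - b\right) = -2 + \left(-5 + b\right) = -7 + b$)
$V{\left(8,-4 \right)} W{\left(-17,135 \right)} = \left(-7 + 8\right) \sqrt{75 - 17} = 1 \sqrt{58} = \sqrt{58}$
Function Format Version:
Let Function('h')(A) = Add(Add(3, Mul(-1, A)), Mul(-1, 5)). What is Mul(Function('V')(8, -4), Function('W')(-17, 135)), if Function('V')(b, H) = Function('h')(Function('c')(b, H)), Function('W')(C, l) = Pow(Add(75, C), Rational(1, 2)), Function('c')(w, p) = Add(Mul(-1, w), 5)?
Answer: Pow(58, Rational(1, 2)) ≈ 7.6158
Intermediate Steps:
Function('c')(w, p) = Add(5, Mul(-1, w))
Function('h')(A) = Add(-2, Mul(-1, A)) (Function('h')(A) = Add(Add(3, Mul(-1, A)), -5) = Add(-2, Mul(-1, A)))
Function('V')(b, H) = Add(-7, b) (Function('V')(b, H) = Add(-2, Mul(-1, Add(5, Mul(-1, b)))) = Add(-2, Add(-5, b)) = Add(-7, b))
Mul(Function('V')(8, -4), Function('W')(-17, 135)) = Mul(Add(-7, 8), Pow(Add(75, -17), Rational(1, 2))) = Mul(1, Pow(58, Rational(1, 2))) = Pow(58, Rational(1, 2))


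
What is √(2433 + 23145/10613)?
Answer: √274288463862/10613 ≈ 49.348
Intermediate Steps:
√(2433 + 23145/10613) = √(25844574/10613) = √274288463862/10613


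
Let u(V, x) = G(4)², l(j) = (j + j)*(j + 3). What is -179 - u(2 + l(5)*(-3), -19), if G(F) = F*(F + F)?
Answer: -1203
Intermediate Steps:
l(j) = 2*j*(3 + j) (l(j) = (2*j)*(3 + j) = 2*j*(3 + j))
G(F) = 2*F² (G(F) = F*(2*F) = 2*F²)
u(V, x) = 1024 (u(V, x) = (2*4²)² = (2*16)² = 32² = 1024)
-179 - u(2 + l(5)*(-3), -19) = -179 - 1*1024 = -179 - 1024 = -1203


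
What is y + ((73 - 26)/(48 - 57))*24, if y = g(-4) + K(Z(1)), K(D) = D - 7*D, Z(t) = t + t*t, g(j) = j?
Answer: -424/3 ≈ -141.33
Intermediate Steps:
Z(t) = t + t²
K(D) = -6*D
y = -16 (y = -4 - 6*(1 + 1) = -4 - 6*2 = -4 - 12 = -16)
y + ((73 - 26)/(48 - 57))*24 = -16 + ((73 - 26)/(48 - 57))*24 = -16 + (47/(-9))*24 = -16 + (47*(-⅑))*24 = -16 - 47/9*24 = -16 - 376/3 = -424/3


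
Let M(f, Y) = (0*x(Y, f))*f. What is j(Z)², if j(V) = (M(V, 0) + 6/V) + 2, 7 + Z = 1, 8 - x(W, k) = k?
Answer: 1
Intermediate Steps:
x(W, k) = 8 - k
Z = -6 (Z = -7 + 1 = -6)
M(f, Y) = 0 (M(f, Y) = (0*(8 - f))*f = 0*f = 0)
j(V) = 2 + 6/V (j(V) = (0 + 6/V) + 2 = 6/V + 2 = 2 + 6/V)
j(Z)² = (2 + 6/(-6))² = (2 + 6*(-⅙))² = (2 - 1)² = 1² = 1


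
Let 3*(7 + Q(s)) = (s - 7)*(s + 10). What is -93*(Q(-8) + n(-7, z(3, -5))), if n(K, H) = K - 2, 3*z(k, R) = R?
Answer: 2418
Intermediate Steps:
z(k, R) = R/3
Q(s) = -7 + (-7 + s)*(10 + s)/3 (Q(s) = -7 + ((s - 7)*(s + 10))/3 = -7 + ((-7 + s)*(10 + s))/3 = -7 + (-7 + s)*(10 + s)/3)
n(K, H) = -2 + K
-93*(Q(-8) + n(-7, z(3, -5))) = -93*((-91/3 - 8 + (⅓)*(-8)²) + (-2 - 7)) = -93*((-91/3 - 8 + (⅓)*64) - 9) = -93*((-91/3 - 8 + 64/3) - 9) = -93*(-17 - 9) = -93*(-26) = 2418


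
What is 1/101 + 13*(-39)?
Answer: -51206/101 ≈ -506.99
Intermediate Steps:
1/101 + 13*(-39) = 1/101 - 507 = -51206/101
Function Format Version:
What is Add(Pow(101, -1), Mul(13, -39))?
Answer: Rational(-51206, 101) ≈ -506.99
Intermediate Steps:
Add(Pow(101, -1), Mul(13, -39)) = Add(Rational(1, 101), -507) = Rational(-51206, 101)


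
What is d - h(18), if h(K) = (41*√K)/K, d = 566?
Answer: 566 - 41*√2/6 ≈ 556.34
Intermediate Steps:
h(K) = 41/√K
d - h(18) = 566 - 41/√18 = 566 - 41*√2/6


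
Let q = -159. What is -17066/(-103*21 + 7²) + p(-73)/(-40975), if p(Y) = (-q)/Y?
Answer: 3646266334/451667425 ≈ 8.0729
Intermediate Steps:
p(Y) = 159/Y (p(Y) = (-1*(-159))/Y = 159/Y)
-17066/(-103*21 + 7²) + p(-73)/(-40975) = -17066/(-103*21 + 7²) + (159/(-73))/(-40975) = -17066/(-2163 + 49) + (159*(-1/73))*(-1/40975) = -17066/(-2114) - 159/73*(-1/40975) = -17066*(-1/2114) + 159/2991175 = 1219/151 + 159/2991175 = 3646266334/451667425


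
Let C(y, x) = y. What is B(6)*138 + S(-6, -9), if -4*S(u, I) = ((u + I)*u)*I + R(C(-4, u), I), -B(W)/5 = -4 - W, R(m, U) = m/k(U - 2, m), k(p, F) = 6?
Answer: 21308/3 ≈ 7102.7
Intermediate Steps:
R(m, U) = m/6
B(W) = 20 + 5*W (B(W) = -5*(-4 - W) = 20 + 5*W)
S(u, I) = ⅙ - I*u*(I + u)/4 (S(u, I) = -(((u + I)*u)*I + (⅙)*(-4))/4 = -(((I + u)*u)*I - ⅔)/4 = -((u*(I + u))*I - ⅔)/4 = -(I*u*(I + u) - ⅔)/4 = -(-⅔ + I*u*(I + u))/4 = ⅙ - I*u*(I + u)/4)
B(6)*138 + S(-6, -9) = (20 + 5*6)*138 + (⅙ - ¼*(-9)*(-6)² - ¼*(-6)*(-9)²) = (20 + 30)*138 + (⅙ - ¼*(-9)*36 - ¼*(-6)*81) = 50*138 + (⅙ + 81 + 243/2) = 6900 + 608/3 = 21308/3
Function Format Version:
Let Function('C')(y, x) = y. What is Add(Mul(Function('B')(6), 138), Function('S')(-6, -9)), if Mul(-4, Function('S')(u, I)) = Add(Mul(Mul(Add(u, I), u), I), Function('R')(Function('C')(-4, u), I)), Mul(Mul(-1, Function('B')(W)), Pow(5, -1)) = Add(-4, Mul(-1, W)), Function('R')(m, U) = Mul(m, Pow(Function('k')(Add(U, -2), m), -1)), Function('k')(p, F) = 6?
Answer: Rational(21308, 3) ≈ 7102.7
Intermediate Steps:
Function('R')(m, U) = Mul(Rational(1, 6), m) (Function('R')(m, U) = Mul(m, Pow(6, -1)) = Mul(m, Rational(1, 6)) = Mul(Rational(1, 6), m))
Function('B')(W) = Add(20, Mul(5, W)) (Function('B')(W) = Mul(-5, Add(-4, Mul(-1, W))) = Add(20, Mul(5, W)))
Function('S')(u, I) = Add(Rational(1, 6), Mul(Rational(-1, 4), I, u, Add(I, u))) (Function('S')(u, I) = Mul(Rational(-1, 4), Add(Mul(Mul(Add(u, I), u), I), Mul(Rational(1, 6), -4))) = Mul(Rational(-1, 4), Add(Mul(Mul(Add(I, u), u), I), Rational(-2, 3))) = Mul(Rational(-1, 4), Add(Mul(Mul(u, Add(I, u)), I), Rational(-2, 3))) = Mul(Rational(-1, 4), Add(Mul(I, u, Add(I, u)), Rational(-2, 3))) = Mul(Rational(-1, 4), Add(Rational(-2, 3), Mul(I, u, Add(I, u)))) = Add(Rational(1, 6), Mul(Rational(-1, 4), I, u, Add(I, u))))
Add(Mul(Function('B')(6), 138), Function('S')(-6, -9)) = Add(Mul(Add(20, Mul(5, 6)), 138), Add(Rational(1, 6), Mul(Rational(-1, 4), -9, Pow(-6, 2)), Mul(Rational(-1, 4), -6, Pow(-9, 2)))) = Add(Mul(Add(20, 30), 138), Add(Rational(1, 6), Mul(Rational(-1, 4), -9, 36), Mul(Rational(-1, 4), -6, 81))) = Add(Mul(50, 138), Add(Rational(1, 6), 81, Rational(243, 2))) = Add(6900, Rational(608, 3)) = Rational(21308, 3)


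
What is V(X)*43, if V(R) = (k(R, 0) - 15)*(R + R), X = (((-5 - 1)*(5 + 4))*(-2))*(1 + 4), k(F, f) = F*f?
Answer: -696600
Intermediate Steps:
X = 540 (X = (-6*9*(-2))*5 = -54*(-2)*5 = 108*5 = 540)
V(R) = -30*R (V(R) = (R*0 - 15)*(R + R) = (0 - 15)*(2*R) = -30*R)
V(X)*43 = -30*540*43 = -16200*43 = -696600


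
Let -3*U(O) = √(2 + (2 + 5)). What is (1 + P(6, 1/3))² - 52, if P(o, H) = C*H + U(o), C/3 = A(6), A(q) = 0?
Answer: -52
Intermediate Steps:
U(O) = -1 (U(O) = -√(2 + (2 + 5))/3 = -√(2 + 7)/3 = -√9/3 = -⅓*3 = -1)
C = 0 (C = 3*0 = 0)
P(o, H) = -1 (P(o, H) = 0*H - 1 = 0 - 1 = -1)
(1 + P(6, 1/3))² - 52 = (1 - 1)² - 52 = 0² - 52 = 0 - 52 = -52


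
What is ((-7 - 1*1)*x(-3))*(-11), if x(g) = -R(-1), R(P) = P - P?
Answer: 0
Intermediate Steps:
R(P) = 0
x(g) = 0 (x(g) = -1*0 = 0)
((-7 - 1*1)*x(-3))*(-11) = ((-7 - 1*1)*0)*(-11) = ((-7 - 1)*0)*(-11) = -8*0*(-11) = 0*(-11) = 0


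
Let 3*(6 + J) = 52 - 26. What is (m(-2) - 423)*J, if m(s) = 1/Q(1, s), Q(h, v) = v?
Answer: -3388/3 ≈ -1129.3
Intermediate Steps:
J = 8/3 (J = -6 + (52 - 26)/3 = -6 + (⅓)*26 = -6 + 26/3 = 8/3 ≈ 2.6667)
m(s) = 1/s
(m(-2) - 423)*J = (1/(-2) - 423)*(8/3) = (-½ - 423)*(8/3) = -847/2*8/3 = -3388/3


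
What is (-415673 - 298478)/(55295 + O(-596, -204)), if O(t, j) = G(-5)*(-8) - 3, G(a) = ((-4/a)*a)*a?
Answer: -714151/55132 ≈ -12.953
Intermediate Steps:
G(a) = -4*a
O(t, j) = -163 (O(t, j) = -4*(-5)*(-8) - 3 = 20*(-8) - 3 = -160 - 3 = -163)
(-415673 - 298478)/(55295 + O(-596, -204)) = (-415673 - 298478)/(55295 - 163) = -714151/55132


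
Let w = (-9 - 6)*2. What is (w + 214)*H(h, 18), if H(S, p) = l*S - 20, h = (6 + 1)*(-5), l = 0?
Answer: -3680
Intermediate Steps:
w = -30 (w = -15*2 = -30)
h = -35 (h = 7*(-5) = -35)
H(S, p) = -20 (H(S, p) = 0*S - 20 = 0 - 20 = -20)
(w + 214)*H(h, 18) = (-30 + 214)*(-20) = 184*(-20) = -3680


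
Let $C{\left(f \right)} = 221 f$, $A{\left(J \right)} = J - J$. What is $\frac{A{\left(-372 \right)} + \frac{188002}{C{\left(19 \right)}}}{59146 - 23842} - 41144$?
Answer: $- \frac{3049623961711}{74120748} \approx -41144.0$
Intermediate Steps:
$A{\left(J \right)} = 0$
$\frac{A{\left(-372 \right)} + \frac{188002}{C{\left(19 \right)}}}{59146 - 23842} - 41144 = \frac{0 + \frac{188002}{221 \cdot 19}}{59146 - 23842} - 41144 = \frac{0 + \frac{188002}{4199}}{35304} - 41144 = \left(0 + 188002 \cdot \frac{1}{4199}\right) \frac{1}{35304} - 41144 = \left(0 + \frac{188002}{4199}\right) \frac{1}{35304} - 41144 = \frac{188002}{4199} \cdot \frac{1}{35304} - 41144 = \frac{94001}{74120748} - 41144 = - \frac{3049623961711}{74120748}$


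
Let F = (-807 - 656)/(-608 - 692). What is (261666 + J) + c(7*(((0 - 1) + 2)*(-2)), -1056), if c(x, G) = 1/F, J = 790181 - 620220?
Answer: 631471601/1463 ≈ 4.3163e+5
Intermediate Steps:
J = 169961
F = 1463/1300 (F = -1463/(-1300) = -1463*(-1/1300) = 1463/1300 ≈ 1.1254)
c(x, G) = 1300/1463 (c(x, G) = 1/(1463/1300) = 1300/1463)
(261666 + J) + c(7*(((0 - 1) + 2)*(-2)), -1056) = (261666 + 169961) + 1300/1463 = 431627 + 1300/1463 = 631471601/1463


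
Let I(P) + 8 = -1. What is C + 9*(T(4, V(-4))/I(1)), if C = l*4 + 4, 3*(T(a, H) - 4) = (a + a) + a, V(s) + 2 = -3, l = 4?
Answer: 12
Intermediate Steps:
I(P) = -9 (I(P) = -8 - 1 = -9)
V(s) = -5 (V(s) = -2 - 3 = -5)
T(a, H) = 4 + a (T(a, H) = 4 + ((a + a) + a)/3 = 4 + (2*a + a)/3 = 4 + (3*a)/3 = 4 + a)
C = 20 (C = 4*4 + 4 = 16 + 4 = 20)
C + 9*(T(4, V(-4))/I(1)) = 20 + 9*((4 + 4)/(-9)) = 20 + 9*(8*(-⅑)) = 20 + 9*(-8/9) = 20 - 8 = 12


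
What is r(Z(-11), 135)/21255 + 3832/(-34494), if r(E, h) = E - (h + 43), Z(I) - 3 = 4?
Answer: -14557939/122194995 ≈ -0.11914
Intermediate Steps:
Z(I) = 7 (Z(I) = 3 + 4 = 7)
r(E, h) = -43 + E - h (r(E, h) = E - (43 + h) = E + (-43 - h) = -43 + E - h)
r(Z(-11), 135)/21255 + 3832/(-34494) = (-43 + 7 - 1*135)/21255 + 3832/(-34494) = (-43 + 7 - 135)*(1/21255) + 3832*(-1/34494) = -171*1/21255 - 1916/17247 = -57/7085 - 1916/17247 = -14557939/122194995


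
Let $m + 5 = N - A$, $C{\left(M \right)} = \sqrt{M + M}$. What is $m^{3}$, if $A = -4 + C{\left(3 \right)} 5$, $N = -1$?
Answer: $-908 - 810 \sqrt{6} \approx -2892.1$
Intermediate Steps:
$C{\left(M \right)} = \sqrt{2} \sqrt{M}$ ($C{\left(M \right)} = \sqrt{2 M} = \sqrt{2} \sqrt{M}$)
$A = -4 + 5 \sqrt{6}$ ($A = -4 + \sqrt{2} \sqrt{3} \cdot 5 = -4 + \sqrt{6} \cdot 5 = -4 + 5 \sqrt{6} \approx 8.2475$)
$m = -2 - 5 \sqrt{6}$ ($m = -5 - \left(-3 + 5 \sqrt{6}\right) = -5 + \left(-1 + \left(4 - 5 \sqrt{6}\right)\right) = -5 + \left(3 - 5 \sqrt{6}\right) = -2 - 5 \sqrt{6} \approx -14.247$)
$m^{3} = \left(-2 - 5 \sqrt{6}\right)^{3}$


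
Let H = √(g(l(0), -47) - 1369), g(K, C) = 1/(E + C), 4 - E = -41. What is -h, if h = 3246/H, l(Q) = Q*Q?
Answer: 1082*I*√5478/913 ≈ 87.714*I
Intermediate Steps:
E = 45 (E = 4 - 1*(-41) = 4 + 41 = 45)
l(Q) = Q²
g(K, C) = 1/(45 + C)
H = I*√5478/2 (H = √(1/(45 - 47) - 1369) = √(1/(-2) - 1369) = √(-½ - 1369) = √(-2739/2) = I*√5478/2 ≈ 37.007*I)
h = -1082*I*√5478/913 (h = 3246/((I*√5478/2)) = 3246*(-I*√5478/2739) = -1082*I*√5478/913 ≈ -87.714*I)
-h = -(-1082)*I*√5478/913 = 1082*I*√5478/913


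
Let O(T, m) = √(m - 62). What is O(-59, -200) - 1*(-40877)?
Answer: 40877 + I*√262 ≈ 40877.0 + 16.186*I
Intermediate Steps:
O(T, m) = √(-62 + m)
O(-59, -200) - 1*(-40877) = √(-62 - 200) - 1*(-40877) = √(-262) + 40877 = I*√262 + 40877 = 40877 + I*√262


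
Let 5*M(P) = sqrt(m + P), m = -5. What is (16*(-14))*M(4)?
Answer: -224*I/5 ≈ -44.8*I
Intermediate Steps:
M(P) = sqrt(-5 + P)/5
(16*(-14))*M(4) = (16*(-14))*(sqrt(-5 + 4)/5) = -224*sqrt(-1)/5 = -224*I/5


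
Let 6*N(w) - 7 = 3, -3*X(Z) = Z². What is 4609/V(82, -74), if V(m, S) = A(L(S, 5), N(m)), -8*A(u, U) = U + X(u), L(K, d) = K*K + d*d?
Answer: 27654/7565249 ≈ 0.0036554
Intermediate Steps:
X(Z) = -Z²/3
L(K, d) = K² + d²
N(w) = 5/3 (N(w) = 7/6 + (⅙)*3 = 7/6 + ½ = 5/3)
A(u, U) = -U/8 + u²/24 (A(u, U) = -(U - u²/3)/8 = -U/8 + u²/24)
V(m, S) = -5/24 + (25 + S²)²/24 (V(m, S) = -⅛*5/3 + (S² + 5²)²/24 = -5/24 + (S² + 25)²/24 = -5/24 + (25 + S²)²/24)
4609/V(82, -74) = 4609/(-5/24 + (25 + (-74)²)²/24) = 4609/(-5/24 + (25 + 5476)²/24) = 4609/(-5/24 + (1/24)*5501²) = 4609/(-5/24 + (1/24)*30261001) = 4609/(-5/24 + 30261001/24) = 4609/(7565249/6) = 4609*(6/7565249) = 27654/7565249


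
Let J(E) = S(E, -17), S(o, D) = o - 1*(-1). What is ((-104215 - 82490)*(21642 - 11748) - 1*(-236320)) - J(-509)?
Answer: -1847022442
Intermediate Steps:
S(o, D) = 1 + o (S(o, D) = o + 1 = 1 + o)
J(E) = 1 + E
((-104215 - 82490)*(21642 - 11748) - 1*(-236320)) - J(-509) = ((-104215 - 82490)*(21642 - 11748) - 1*(-236320)) - (1 - 509) = (-186705*9894 + 236320) - 1*(-508) = (-1847259270 + 236320) + 508 = -1847022950 + 508 = -1847022442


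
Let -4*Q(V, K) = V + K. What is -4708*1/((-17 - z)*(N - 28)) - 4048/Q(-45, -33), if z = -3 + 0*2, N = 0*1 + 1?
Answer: -540650/2457 ≈ -220.04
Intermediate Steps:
N = 1 (N = 0 + 1 = 1)
z = -3 (z = -3 + 0 = -3)
Q(V, K) = -K/4 - V/4 (Q(V, K) = -(V + K)/4 = -(K + V)/4 = -K/4 - V/4)
-4708*1/((-17 - z)*(N - 28)) - 4048/Q(-45, -33) = -4708*1/((1 - 28)*(-17 - 1*(-3))) - 4048/(-¼*(-33) - ¼*(-45)) = -4708*(-1/(27*(-17 + 3))) - 4048/(33/4 + 45/4) = -4708/((-27*(-14))) - 4048/39/2 = -4708/378 - 4048*2/39 = -4708*1/378 - 8096/39 = -2354/189 - 8096/39 = -540650/2457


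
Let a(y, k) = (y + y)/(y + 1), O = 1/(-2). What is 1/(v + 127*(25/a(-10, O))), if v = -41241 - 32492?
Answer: -4/289217 ≈ -1.3830e-5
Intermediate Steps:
O = -½ ≈ -0.50000
a(y, k) = 2*y/(1 + y) (a(y, k) = (2*y)/(1 + y) = 2*y/(1 + y))
v = -73733
1/(v + 127*(25/a(-10, O))) = 1/(-73733 + 127*(25/((2*(-10)/(1 - 10))))) = 1/(-73733 + 127*(25/((2*(-10)/(-9))))) = 1/(-73733 + 127*(25/((2*(-10)*(-⅑))))) = 1/(-73733 + 127*(25/(20/9))) = 1/(-73733 + 127*(25*(9/20))) = 1/(-73733 + 127*(45/4)) = 1/(-73733 + 5715/4) = 1/(-289217/4) = -4/289217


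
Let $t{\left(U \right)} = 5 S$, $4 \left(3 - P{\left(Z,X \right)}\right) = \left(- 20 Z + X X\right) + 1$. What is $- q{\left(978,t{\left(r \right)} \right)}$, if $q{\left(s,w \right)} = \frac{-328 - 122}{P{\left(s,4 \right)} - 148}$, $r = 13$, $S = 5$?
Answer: $\frac{200}{2107} \approx 0.094922$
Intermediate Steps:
$P{\left(Z,X \right)} = \frac{11}{4} + 5 Z - \frac{X^{2}}{4}$ ($P{\left(Z,X \right)} = 3 - \frac{\left(- 20 Z + X X\right) + 1}{4} = 3 - \frac{\left(- 20 Z + X^{2}\right) + 1}{4} = 3 - \frac{\left(X^{2} - 20 Z\right) + 1}{4} = 3 - \frac{1 + X^{2} - 20 Z}{4} = 3 - \left(\frac{1}{4} - 5 Z + \frac{X^{2}}{4}\right) = \frac{11}{4} + 5 Z - \frac{X^{2}}{4}$)
$t{\left(U \right)} = 25$ ($t{\left(U \right)} = 5 \cdot 5 = 25$)
$q{\left(s,w \right)} = - \frac{450}{- \frac{597}{4} + 5 s}$ ($q{\left(s,w \right)} = \frac{-328 - 122}{\left(\frac{11}{4} + 5 s - \frac{4^{2}}{4}\right) - 148} = - \frac{450}{\left(\frac{11}{4} + 5 s - 4\right) - 148} = - \frac{450}{\left(- \frac{5}{4} + 5 s\right) - 148} = - \frac{450}{- \frac{597}{4} + 5 s}$)
$- q{\left(978,t{\left(r \right)} \right)} = - \frac{-1800}{-597 + 20 \cdot 978} = - \frac{-1800}{-597 + 19560} = - \frac{-1800}{18963} = \left(-1\right) \left(- \frac{200}{2107}\right) = \frac{200}{2107}$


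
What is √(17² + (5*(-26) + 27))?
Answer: √186 ≈ 13.638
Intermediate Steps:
√(17² + (5*(-26) + 27)) = √(289 + (-130 + 27)) = √(289 - 103) = √186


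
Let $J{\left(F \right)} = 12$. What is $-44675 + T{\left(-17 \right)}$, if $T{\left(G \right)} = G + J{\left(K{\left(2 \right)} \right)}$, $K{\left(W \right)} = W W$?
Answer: $-44680$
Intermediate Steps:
$K{\left(W \right)} = W^{2}$
$T{\left(G \right)} = 12 + G$ ($T{\left(G \right)} = G + 12 = 12 + G$)
$-44675 + T{\left(-17 \right)} = -44675 + \left(12 - 17\right) = -44675 - 5 = -44680$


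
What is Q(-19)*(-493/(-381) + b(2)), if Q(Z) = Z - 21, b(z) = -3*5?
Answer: 208880/381 ≈ 548.24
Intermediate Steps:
b(z) = -15
Q(Z) = -21 + Z
Q(-19)*(-493/(-381) + b(2)) = (-21 - 19)*(-493/(-381) - 15) = -40*(-493*(-1/381) - 15) = -40*(493/381 - 15) = -40*(-5222/381) = 208880/381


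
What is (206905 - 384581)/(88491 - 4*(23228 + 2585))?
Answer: 177676/14761 ≈ 12.037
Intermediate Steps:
(206905 - 384581)/(88491 - 4*(23228 + 2585)) = -177676/(88491 - 4*25813) = -177676/(88491 - 103252) = -177676/(-14761) = -177676*(-1/14761) = 177676/14761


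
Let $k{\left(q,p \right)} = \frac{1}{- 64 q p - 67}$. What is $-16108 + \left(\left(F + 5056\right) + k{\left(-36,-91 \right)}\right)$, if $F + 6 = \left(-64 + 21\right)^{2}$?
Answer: $- \frac{1931412780}{209731} \approx -9209.0$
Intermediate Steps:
$k{\left(q,p \right)} = \frac{1}{-67 - 64 p q}$ ($k{\left(q,p \right)} = \frac{1}{- 64 p q - 67} = \frac{1}{-67 - 64 p q}$)
$F = 1843$ ($F = -6 + \left(-64 + 21\right)^{2} = -6 + \left(-43\right)^{2} = -6 + 1849 = 1843$)
$-16108 + \left(\left(F + 5056\right) + k{\left(-36,-91 \right)}\right) = -16108 + \left(\left(1843 + 5056\right) - \frac{1}{67 + 64 \left(-91\right) \left(-36\right)}\right) = -16108 + \left(6899 - \frac{1}{67 + 209664}\right) = -16108 + \left(6899 - \frac{1}{209731}\right) = -16108 + \frac{1446934168}{209731} = - \frac{1931412780}{209731}$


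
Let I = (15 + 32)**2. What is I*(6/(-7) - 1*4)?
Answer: -75106/7 ≈ -10729.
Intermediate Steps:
I = 2209 (I = 47**2 = 2209)
I*(6/(-7) - 1*4) = 2209*(6/(-7) - 1*4) = 2209*(6*(-1/7) - 4) = 2209*(-6/7 - 4) = 2209*(-34/7) = -75106/7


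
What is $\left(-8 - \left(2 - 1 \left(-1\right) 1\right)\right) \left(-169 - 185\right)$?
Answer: $3894$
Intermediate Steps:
$\left(-8 - \left(2 - 1 \left(-1\right) 1\right)\right) \left(-169 - 185\right) = \left(-8 - 3\right) \left(-354\right) = \left(-11\right) \left(-354\right) = 3894$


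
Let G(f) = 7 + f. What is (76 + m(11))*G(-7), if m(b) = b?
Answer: 0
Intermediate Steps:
(76 + m(11))*G(-7) = (76 + 11)*(7 - 7) = 87*0 = 0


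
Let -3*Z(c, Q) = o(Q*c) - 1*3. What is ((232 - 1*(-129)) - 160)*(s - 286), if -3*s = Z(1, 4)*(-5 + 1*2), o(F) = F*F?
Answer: -58357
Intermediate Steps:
o(F) = F²
Z(c, Q) = 1 - Q²*c²/3 (Z(c, Q) = -((Q*c)² - 1*3)/3 = -(Q²*c² - 3)/3 = -(-3 + Q²*c²)/3 = 1 - Q²*c²/3)
s = -13/3 (s = -(1 - ⅓*4²*1²)*(-5 + 1*2)/3 = -(1 - ⅓*16*1)*(-5 + 2)/3 = -(1 - 16/3)*(-3)/3 = -(-13)*(-3)/9 = -⅓*13 = -13/3 ≈ -4.3333)
((232 - 1*(-129)) - 160)*(s - 286) = ((232 - 1*(-129)) - 160)*(-13/3 - 286) = ((232 + 129) - 160)*(-871/3) = (361 - 160)*(-871/3) = 201*(-871/3) = -58357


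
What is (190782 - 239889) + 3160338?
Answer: 3111231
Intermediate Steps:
(190782 - 239889) + 3160338 = -49107 + 3160338 = 3111231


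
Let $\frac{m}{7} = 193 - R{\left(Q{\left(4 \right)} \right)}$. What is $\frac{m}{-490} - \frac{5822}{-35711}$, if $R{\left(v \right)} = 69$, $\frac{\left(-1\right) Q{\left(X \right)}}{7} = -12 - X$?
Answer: $- \frac{49032}{30485} \approx -1.6084$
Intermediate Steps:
$Q{\left(X \right)} = 84 + 7 X$ ($Q{\left(X \right)} = - 7 \left(-12 - X\right) = 84 + 7 X$)
$m = 868$ ($m = 7 \left(193 - 69\right) = 7 \cdot 124 = 868$)
$\frac{m}{-490} - \frac{5822}{-35711} = \frac{868}{-490} - \frac{5822}{-35711} = 868 \left(- \frac{1}{490}\right) - - \frac{142}{871} = - \frac{62}{35} + \frac{142}{871} = - \frac{49032}{30485}$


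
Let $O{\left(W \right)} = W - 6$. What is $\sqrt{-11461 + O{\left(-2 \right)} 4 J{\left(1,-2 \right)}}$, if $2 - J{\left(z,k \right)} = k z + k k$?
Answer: $i \sqrt{11461} \approx 107.06 i$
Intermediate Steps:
$O{\left(W \right)} = -6 + W$
$J{\left(z,k \right)} = 2 - k^{2} - k z$ ($J{\left(z,k \right)} = 2 - \left(k z + k k\right) = 2 - \left(k z + k^{2}\right) = 2 - \left(k^{2} + k z\right) = 2 - k^{2} - k z$)
$\sqrt{-11461 + O{\left(-2 \right)} 4 J{\left(1,-2 \right)}} = \sqrt{-11461 + \left(-6 - 2\right) 4 \left(2 - \left(-2\right)^{2} - \left(-2\right) 1\right)} = \sqrt{-11461 + \left(-8\right) 4 \left(2 - 4 + 2\right)} = \sqrt{-11461 - 32 \left(2 - 4 + 2\right)} = \sqrt{-11461 - 0} = \sqrt{-11461 + 0} = \sqrt{-11461} = i \sqrt{11461}$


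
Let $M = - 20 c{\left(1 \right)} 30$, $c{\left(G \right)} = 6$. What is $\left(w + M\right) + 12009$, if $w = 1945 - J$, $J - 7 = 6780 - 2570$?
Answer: $6137$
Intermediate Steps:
$J = 4217$ ($J = 7 + \left(6780 - 2570\right) = 7 + 4210 = 4217$)
$w = -2272$ ($w = 1945 - 4217 = -2272$)
$M = -3600$ ($M = \left(-20\right) 6 \cdot 30 = \left(-120\right) 30 = -3600$)
$\left(w + M\right) + 12009 = \left(-2272 - 3600\right) + 12009 = -5872 + 12009 = 6137$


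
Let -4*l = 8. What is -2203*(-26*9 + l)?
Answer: 519908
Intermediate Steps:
l = -2 (l = -1/4*8 = -2)
-2203*(-26*9 + l) = -2203*(-26*9 - 2) = -2203*(-234 - 2) = -2203*(-236) = 519908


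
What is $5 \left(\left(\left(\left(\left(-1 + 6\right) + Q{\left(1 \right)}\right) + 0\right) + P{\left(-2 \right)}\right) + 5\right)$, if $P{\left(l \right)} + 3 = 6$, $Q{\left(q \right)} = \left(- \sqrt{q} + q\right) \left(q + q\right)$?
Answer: $65$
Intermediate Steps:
$Q{\left(q \right)} = 2 q \left(q - \sqrt{q}\right)$ ($Q{\left(q \right)} = \left(q - \sqrt{q}\right) 2 q = 2 q \left(q - \sqrt{q}\right)$)
$P{\left(l \right)} = 3$ ($P{\left(l \right)} = -3 + 6 = 3$)
$5 \left(\left(\left(\left(\left(-1 + 6\right) + Q{\left(1 \right)}\right) + 0\right) + P{\left(-2 \right)}\right) + 5\right) = 5 \left(\left(\left(\left(\left(-1 + 6\right) + \left(- 2 \cdot 1^{\frac{3}{2}} + 2 \cdot 1^{2}\right)\right) + 0\right) + 3\right) + 5\right) = 5 \left(\left(\left(\left(5 + \left(\left(-2\right) 1 + 2 \cdot 1\right)\right) + 0\right) + 3\right) + 5\right) = 5 \left(\left(\left(\left(5 + \left(-2 + 2\right)\right) + 0\right) + 3\right) + 5\right) = 5 \left(\left(\left(\left(5 + 0\right) + 0\right) + 3\right) + 5\right) = 5 \left(\left(\left(5 + 0\right) + 3\right) + 5\right) = 5 \left(\left(5 + 3\right) + 5\right) = 5 \left(8 + 5\right) = 5 \cdot 13 = 65$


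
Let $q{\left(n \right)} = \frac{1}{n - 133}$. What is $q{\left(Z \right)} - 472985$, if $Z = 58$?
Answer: $- \frac{35473876}{75} \approx -4.7299 \cdot 10^{5}$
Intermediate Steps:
$q{\left(n \right)} = \frac{1}{-133 + n}$
$q{\left(Z \right)} - 472985 = \frac{1}{-133 + 58} - 472985 = \frac{1}{-75} - 472985 = - \frac{1}{75} - 472985 = - \frac{35473876}{75}$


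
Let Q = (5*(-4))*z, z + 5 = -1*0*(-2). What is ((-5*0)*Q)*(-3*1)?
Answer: 0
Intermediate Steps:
z = -5 (z = -5 - 1*0*(-2) = -5 + 0*(-2) = -5 + 0 = -5)
Q = 100 (Q = (5*(-4))*(-5) = -20*(-5) = 100)
((-5*0)*Q)*(-3*1) = (-5*0*100)*(-3*1) = (0*100)*(-3) = 0*(-3) = 0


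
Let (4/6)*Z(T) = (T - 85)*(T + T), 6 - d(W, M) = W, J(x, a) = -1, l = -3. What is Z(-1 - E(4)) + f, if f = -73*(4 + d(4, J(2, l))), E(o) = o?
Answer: 912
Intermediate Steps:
d(W, M) = 6 - W
f = -438 (f = -73*(4 + (6 - 1*4)) = -73*(4 + (6 - 4)) = -73*(4 + 2) = -73*6 = -438)
Z(T) = 3*T*(-85 + T) (Z(T) = 3*((T - 85)*(T + T))/2 = 3*((-85 + T)*(2*T))/2 = 3*(2*T*(-85 + T))/2 = 3*T*(-85 + T))
Z(-1 - E(4)) + f = 3*(-1 - 1*4)*(-85 + (-1 - 1*4)) - 438 = 3*(-1 - 4)*(-85 + (-1 - 4)) - 438 = 3*(-5)*(-85 - 5) - 438 = 3*(-5)*(-90) - 438 = 1350 - 438 = 912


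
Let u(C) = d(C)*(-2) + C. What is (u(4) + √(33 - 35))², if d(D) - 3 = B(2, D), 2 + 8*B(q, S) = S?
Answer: 17/4 - 5*I*√2 ≈ 4.25 - 7.0711*I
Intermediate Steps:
B(q, S) = -¼ + S/8
d(D) = 11/4 + D/8 (d(D) = 3 + (-¼ + D/8) = 11/4 + D/8)
u(C) = -11/2 + 3*C/4 (u(C) = (11/4 + C/8)*(-2) + C = (-11/2 - C/4) + C = -11/2 + 3*C/4)
(u(4) + √(33 - 35))² = ((-11/2 + (¾)*4) + √(33 - 35))² = ((-11/2 + 3) + √(-2))² = (-5/2 + I*√2)²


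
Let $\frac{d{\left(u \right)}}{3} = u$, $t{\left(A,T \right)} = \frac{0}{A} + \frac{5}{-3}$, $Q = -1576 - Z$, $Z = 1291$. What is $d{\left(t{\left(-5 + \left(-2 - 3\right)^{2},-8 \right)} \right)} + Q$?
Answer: $-2872$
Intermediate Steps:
$Q = -2867$ ($Q = -1576 - 1291 = -2867$)
$t{\left(A,T \right)} = - \frac{5}{3}$ ($t{\left(A,T \right)} = 0 + 5 \left(- \frac{1}{3}\right) = 0 - \frac{5}{3} = - \frac{5}{3}$)
$d{\left(u \right)} = 3 u$
$d{\left(t{\left(-5 + \left(-2 - 3\right)^{2},-8 \right)} \right)} + Q = 3 \left(- \frac{5}{3}\right) - 2867 = -5 - 2867 = -2872$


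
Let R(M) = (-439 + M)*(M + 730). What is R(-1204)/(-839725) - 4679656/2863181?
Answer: -6159417960142/2404284665225 ≈ -2.5619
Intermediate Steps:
R(M) = (-439 + M)*(730 + M)
R(-1204)/(-839725) - 4679656/2863181 = (-320470 + (-1204)² + 291*(-1204))/(-839725) - 4679656/2863181 = (-320470 + 1449616 - 350364)*(-1/839725) - 4679656*1/2863181 = 778782*(-1/839725) - 4679656/2863181 = -778782/839725 - 4679656/2863181 = -6159417960142/2404284665225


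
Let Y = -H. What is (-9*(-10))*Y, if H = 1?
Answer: -90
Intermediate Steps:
Y = -1 (Y = -1*1 = -1)
(-9*(-10))*Y = -9*(-10)*(-1) = 90*(-1) = -90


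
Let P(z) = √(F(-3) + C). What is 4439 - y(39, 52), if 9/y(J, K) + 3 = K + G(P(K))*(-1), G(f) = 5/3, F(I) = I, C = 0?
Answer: 630311/142 ≈ 4438.8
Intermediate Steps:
P(z) = I*√3 (P(z) = √(-3 + 0) = √(-3) = I*√3)
G(f) = 5/3 (G(f) = 5*(⅓) = 5/3)
y(J, K) = 9/(-14/3 + K) (y(J, K) = 9/(-3 + (K + (5/3)*(-1))) = 9/(-3 + (K - 5/3)) = 9/(-3 + (-5/3 + K)) = 9/(-14/3 + K))
4439 - y(39, 52) = 4439 - 27/(-14 + 3*52) = 4439 - 27/(-14 + 156) = 4439 - 27/142 = 630311/142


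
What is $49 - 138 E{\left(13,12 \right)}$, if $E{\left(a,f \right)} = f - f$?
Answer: $49$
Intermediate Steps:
$E{\left(a,f \right)} = 0$
$49 - 138 E{\left(13,12 \right)} = 49 - 0 = 49 + 0 = 49$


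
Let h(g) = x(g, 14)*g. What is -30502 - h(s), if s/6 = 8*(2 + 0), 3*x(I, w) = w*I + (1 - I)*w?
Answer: -30950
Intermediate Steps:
x(I, w) = I*w/3 + w*(1 - I)/3 (x(I, w) = (w*I + (1 - I)*w)/3 = (I*w + w*(1 - I))/3 = I*w/3 + w*(1 - I)/3)
s = 96 (s = 6*(8*(2 + 0)) = 6*(8*2) = 6*16 = 96)
h(g) = 14*g/3 (h(g) = ((⅓)*14)*g = 14*g/3)
-30502 - h(s) = -30502 - 14*96/3 = -30502 - 1*448 = -30502 - 448 = -30950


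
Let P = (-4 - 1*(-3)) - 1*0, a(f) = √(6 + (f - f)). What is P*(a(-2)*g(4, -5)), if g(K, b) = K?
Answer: -4*√6 ≈ -9.7980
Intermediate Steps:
a(f) = √6 (a(f) = √(6 + 0) = √6)
P = -1 (P = (-4 + 3) + 0 = -1 + 0 = -1)
P*(a(-2)*g(4, -5)) = -√6*4 = -4*√6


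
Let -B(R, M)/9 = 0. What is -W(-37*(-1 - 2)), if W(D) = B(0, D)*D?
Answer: 0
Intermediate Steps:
B(R, M) = 0 (B(R, M) = -9*0 = 0)
W(D) = 0 (W(D) = 0*D = 0)
-W(-37*(-1 - 2)) = -1*0 = 0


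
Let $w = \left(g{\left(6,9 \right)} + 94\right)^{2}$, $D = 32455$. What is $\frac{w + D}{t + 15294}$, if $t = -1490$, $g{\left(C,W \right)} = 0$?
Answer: $\frac{41291}{13804} \approx 2.9912$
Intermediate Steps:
$w = 8836$ ($w = \left(0 + 94\right)^{2} = 94^{2} = 8836$)
$\frac{w + D}{t + 15294} = \frac{8836 + 32455}{-1490 + 15294} = \frac{41291}{13804}$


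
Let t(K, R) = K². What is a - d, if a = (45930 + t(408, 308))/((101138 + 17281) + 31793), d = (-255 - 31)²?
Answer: -6143264179/75106 ≈ -81795.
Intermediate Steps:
d = 81796 (d = (-286)² = 81796)
a = 106197/75106 (a = (45930 + 408²)/((101138 + 17281) + 31793) = (45930 + 166464)/(118419 + 31793) = 212394/150212 = 212394*(1/150212) = 106197/75106 ≈ 1.4140)
a - d = 106197/75106 - 1*81796 = 106197/75106 - 81796 = -6143264179/75106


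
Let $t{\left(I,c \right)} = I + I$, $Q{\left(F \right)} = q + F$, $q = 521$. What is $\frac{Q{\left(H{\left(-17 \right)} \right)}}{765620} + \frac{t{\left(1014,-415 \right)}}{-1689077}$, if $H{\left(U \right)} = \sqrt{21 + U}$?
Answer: $- \frac{51483853}{99476240980} \approx -0.00051755$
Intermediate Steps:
$Q{\left(F \right)} = 521 + F$
$t{\left(I,c \right)} = 2 I$
$\frac{Q{\left(H{\left(-17 \right)} \right)}}{765620} + \frac{t{\left(1014,-415 \right)}}{-1689077} = \frac{521 + \sqrt{21 - 17}}{765620} + \frac{2 \cdot 1014}{-1689077} = \left(521 + \sqrt{4}\right) \frac{1}{765620} + 2028 \left(- \frac{1}{1689077}\right) = \left(521 + 2\right) \frac{1}{765620} - \frac{156}{129929} = 523 \cdot \frac{1}{765620} - \frac{156}{129929} = \frac{523}{765620} - \frac{156}{129929} = - \frac{51483853}{99476240980}$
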